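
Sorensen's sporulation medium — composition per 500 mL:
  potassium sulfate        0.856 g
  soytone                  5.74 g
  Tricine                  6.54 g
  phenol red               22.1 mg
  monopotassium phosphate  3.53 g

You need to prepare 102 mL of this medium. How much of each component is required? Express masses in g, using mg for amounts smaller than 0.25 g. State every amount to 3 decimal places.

potassium sulfate 174.624 mg; soytone 1.171 g; Tricine 1.334 g; phenol red 4.508 mg; monopotassium phosphate 0.720 g

Ratio of target to recipe volume: 102 / 500 = 0.204.
potassium sulfate: 0.856 g × (102 mL / 500 mL) = 0.174624 g = 174.624 mg
soytone: 5.74 g × (102 mL / 500 mL) = 1.171 g
Tricine: 6.54 g × (102 mL / 500 mL) = 1.334 g
phenol red: 22.1 mg × (102 mL / 500 mL) = 4.508 mg
monopotassium phosphate: 3.53 g × (102 mL / 500 mL) = 0.720 g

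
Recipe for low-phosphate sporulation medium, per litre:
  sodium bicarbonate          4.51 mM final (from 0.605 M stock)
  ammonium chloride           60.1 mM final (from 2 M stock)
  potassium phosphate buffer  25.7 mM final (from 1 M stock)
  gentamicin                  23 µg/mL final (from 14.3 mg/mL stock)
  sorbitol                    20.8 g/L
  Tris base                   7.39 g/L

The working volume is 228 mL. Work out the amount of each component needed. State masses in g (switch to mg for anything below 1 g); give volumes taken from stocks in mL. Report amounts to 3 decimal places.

Working volume: 228 mL = 0.228 L.
sodium bicarbonate: dilute stock: 4.51 mM × 228 mL ÷ 605 mM = 1.700 mL
ammonium chloride: V = C2·V2/C1 = 60.1 mM × 228 mL ÷ 2000 mM = 6.851 mL
potassium phosphate buffer: C1V1 = C2V2 → 25.7 mM × 228 mL ÷ 1000 mM = 5.860 mL
gentamicin: V = C2·V2/C1 = 23 µg/mL × 228 mL ÷ 14300 µg/mL = 0.367 mL
sorbitol: 20.8 g/L × 0.228 L = 4.742 g
Tris base: 7.39 g/L × 0.228 L = 1.685 g

sodium bicarbonate 1.700 mL; ammonium chloride 6.851 mL; potassium phosphate buffer 5.860 mL; gentamicin 0.367 mL; sorbitol 4.742 g; Tris base 1.685 g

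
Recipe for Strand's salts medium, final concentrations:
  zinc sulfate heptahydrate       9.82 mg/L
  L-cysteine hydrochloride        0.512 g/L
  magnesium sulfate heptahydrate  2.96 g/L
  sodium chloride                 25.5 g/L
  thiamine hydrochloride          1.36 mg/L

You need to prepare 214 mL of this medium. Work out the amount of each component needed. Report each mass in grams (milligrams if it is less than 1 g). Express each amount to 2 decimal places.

zinc sulfate heptahydrate 2.10 mg; L-cysteine hydrochloride 109.57 mg; magnesium sulfate heptahydrate 633.44 mg; sodium chloride 5.46 g; thiamine hydrochloride 0.29 mg

Target volume = 214 mL = 0.214 L.
zinc sulfate heptahydrate: 9.82 mg/L × 0.214 L = 2.10 mg
L-cysteine hydrochloride: 0.512 g/L × 0.214 L = 0.109568 g = 109.57 mg
magnesium sulfate heptahydrate: 2.96 g/L × 0.214 L = 0.63344 g = 633.44 mg
sodium chloride: 25.5 g/L × 0.214 L = 5.46 g
thiamine hydrochloride: 1.36 mg/L × 0.214 L = 0.29 mg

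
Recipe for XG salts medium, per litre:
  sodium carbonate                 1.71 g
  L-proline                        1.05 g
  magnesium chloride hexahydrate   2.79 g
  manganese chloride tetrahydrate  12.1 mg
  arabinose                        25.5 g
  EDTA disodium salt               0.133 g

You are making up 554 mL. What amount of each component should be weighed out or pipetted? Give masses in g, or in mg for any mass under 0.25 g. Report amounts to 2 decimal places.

Ratio of target to recipe volume: 554 / 1000 = 0.554.
sodium carbonate: 1.71 g × (554 mL / 1000 mL) = 0.95 g
L-proline: 1.05 g × (554 mL / 1000 mL) = 0.58 g
magnesium chloride hexahydrate: 2.79 g × (554 mL / 1000 mL) = 1.55 g
manganese chloride tetrahydrate: 12.1 mg × (554 mL / 1000 mL) = 6.70 mg
arabinose: 25.5 g × (554 mL / 1000 mL) = 14.13 g
EDTA disodium salt: 0.133 g × (554 mL / 1000 mL) = 0.073682 g = 73.68 mg

sodium carbonate 0.95 g; L-proline 0.58 g; magnesium chloride hexahydrate 1.55 g; manganese chloride tetrahydrate 6.70 mg; arabinose 14.13 g; EDTA disodium salt 73.68 mg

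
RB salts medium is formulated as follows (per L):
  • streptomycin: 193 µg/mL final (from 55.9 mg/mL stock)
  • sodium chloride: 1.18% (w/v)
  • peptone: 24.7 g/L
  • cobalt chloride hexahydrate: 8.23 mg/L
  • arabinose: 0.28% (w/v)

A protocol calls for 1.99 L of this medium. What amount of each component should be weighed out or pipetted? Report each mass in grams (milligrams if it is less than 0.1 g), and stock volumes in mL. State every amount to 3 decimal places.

Working volume: 1.99 L.
streptomycin: V = C2·V2/C1 = 193 µg/mL × 1990 mL ÷ 55900 µg/mL = 6.871 mL
sodium chloride: 1.18% w/v = 11.8 g/L → 11.8 × 1.99 L = 23.482 g
peptone: 24.7 g/L × 1.99 L = 49.153 g
cobalt chloride hexahydrate: 8.23 mg/L × 1.99 L = 16.378 mg
arabinose: 0.28 g per 100 mL × 1990 mL ÷ 100 = 5.572 g

streptomycin 6.871 mL; sodium chloride 23.482 g; peptone 49.153 g; cobalt chloride hexahydrate 16.378 mg; arabinose 5.572 g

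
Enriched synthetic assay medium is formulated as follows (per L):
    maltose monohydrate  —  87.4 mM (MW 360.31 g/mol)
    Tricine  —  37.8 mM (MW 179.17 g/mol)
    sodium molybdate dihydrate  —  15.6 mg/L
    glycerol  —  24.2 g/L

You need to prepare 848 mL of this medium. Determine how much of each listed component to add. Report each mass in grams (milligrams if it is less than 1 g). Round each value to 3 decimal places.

maltose monohydrate 26.704 g; Tricine 5.743 g; sodium molybdate dihydrate 13.229 mg; glycerol 20.522 g

Working volume: 848 mL = 0.848 L.
maltose monohydrate: 87.4 mmol/L × 360.31 g/mol × 0.848 L ÷ 1000 = 26.704 g
Tricine: 37.8 mmol/L × 179.17 g/mol × 0.848 L ÷ 1000 = 5.743 g
sodium molybdate dihydrate: 15.6 mg/L × 0.848 L = 13.229 mg
glycerol: 24.2 g/L × 0.848 L = 20.522 g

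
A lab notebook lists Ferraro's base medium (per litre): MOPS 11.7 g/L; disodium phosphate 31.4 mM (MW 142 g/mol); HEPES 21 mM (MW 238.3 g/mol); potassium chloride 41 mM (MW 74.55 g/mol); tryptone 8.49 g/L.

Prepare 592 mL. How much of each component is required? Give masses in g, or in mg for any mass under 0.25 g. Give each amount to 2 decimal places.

Working volume: 592 mL = 0.592 L.
MOPS: 11.7 g/L × 0.592 L = 6.93 g
disodium phosphate: 31.4 mmol/L × 142 g/mol × 0.592 L ÷ 1000 = 2.64 g
HEPES: 21 mmol/L × 238.3 g/mol × 0.592 L ÷ 1000 = 2.96 g
potassium chloride: 41 mmol/L × 74.55 g/mol × 0.592 L ÷ 1000 = 1.81 g
tryptone: 8.49 g/L × 0.592 L = 5.03 g

MOPS 6.93 g; disodium phosphate 2.64 g; HEPES 2.96 g; potassium chloride 1.81 g; tryptone 5.03 g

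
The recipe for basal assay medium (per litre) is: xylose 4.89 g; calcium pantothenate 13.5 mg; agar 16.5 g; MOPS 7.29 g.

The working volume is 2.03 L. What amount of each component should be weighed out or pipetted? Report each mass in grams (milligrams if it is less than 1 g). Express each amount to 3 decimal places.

Scale factor = 2030 mL / 1000 mL = 2.03.
xylose: 4.89 g × (2030 mL / 1000 mL) = 9.927 g
calcium pantothenate: 13.5 mg × (2030 mL / 1000 mL) = 27.405 mg
agar: 16.5 g × (2030 mL / 1000 mL) = 33.495 g
MOPS: 7.29 g × (2030 mL / 1000 mL) = 14.799 g

xylose 9.927 g; calcium pantothenate 27.405 mg; agar 33.495 g; MOPS 14.799 g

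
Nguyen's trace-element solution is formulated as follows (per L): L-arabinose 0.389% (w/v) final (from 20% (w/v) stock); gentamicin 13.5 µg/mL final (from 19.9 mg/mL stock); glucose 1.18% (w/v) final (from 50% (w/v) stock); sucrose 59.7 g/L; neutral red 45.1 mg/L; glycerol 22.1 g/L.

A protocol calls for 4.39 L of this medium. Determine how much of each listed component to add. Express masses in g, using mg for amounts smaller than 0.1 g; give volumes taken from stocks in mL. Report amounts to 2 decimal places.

Scale factor relative to 1 L: 4.39.
L-arabinose: dilute stock: 0.389% ÷ 20% × 4390 mL = 85.39 mL
gentamicin: V = C2·V2/C1 = 13.5 µg/mL × 4390 mL ÷ 19900 µg/mL = 2.98 mL
glucose: V = C2·V2/C1 = 1.18% ÷ 50% × 4390 mL = 103.60 mL
sucrose: 59.7 g/L × 4.39 L = 262.08 g
neutral red: 45.1 mg/L × 4.39 L = 197.989 mg = 0.20 g
glycerol: 22.1 g/L × 4.39 L = 97.02 g

L-arabinose 85.39 mL; gentamicin 2.98 mL; glucose 103.60 mL; sucrose 262.08 g; neutral red 0.20 g; glycerol 97.02 g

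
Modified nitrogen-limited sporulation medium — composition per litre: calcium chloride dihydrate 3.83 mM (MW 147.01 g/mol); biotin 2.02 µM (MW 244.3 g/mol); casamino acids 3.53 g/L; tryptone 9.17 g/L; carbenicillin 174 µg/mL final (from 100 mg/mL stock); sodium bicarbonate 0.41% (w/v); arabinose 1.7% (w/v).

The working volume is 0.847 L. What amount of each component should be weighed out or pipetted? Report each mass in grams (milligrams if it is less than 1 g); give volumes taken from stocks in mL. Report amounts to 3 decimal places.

calcium chloride dihydrate 476.902 mg; biotin 0.418 mg; casamino acids 2.990 g; tryptone 7.767 g; carbenicillin 1.474 mL; sodium bicarbonate 3.473 g; arabinose 14.399 g

Scale factor relative to 1 L: 0.847.
calcium chloride dihydrate: 3.83 mmol/L × 147.01 mg/mmol × 0.847 L = 476.902 mg
biotin: 2.02 µmol/L × 244.3 g/mol × 0.847 L ÷ 1000 = 0.418 mg
casamino acids: 3.53 g/L × 0.847 L = 2.990 g
tryptone: 9.17 g/L × 0.847 L = 7.767 g
carbenicillin: C1V1 = C2V2 → 174 µg/mL × 847 mL ÷ 100000 µg/mL = 1.474 mL
sodium bicarbonate: 0.41 g per 100 mL × 847 mL ÷ 100 = 3.473 g
arabinose: 1.7% w/v = 17 g/L → 17 × 0.847 L = 14.399 g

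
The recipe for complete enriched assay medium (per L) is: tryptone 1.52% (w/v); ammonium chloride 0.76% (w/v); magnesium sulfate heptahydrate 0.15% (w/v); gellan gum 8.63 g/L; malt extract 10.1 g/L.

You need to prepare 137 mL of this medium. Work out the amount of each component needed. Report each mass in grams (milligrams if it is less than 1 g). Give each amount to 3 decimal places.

Target volume = 137 mL = 0.137 L.
tryptone: 1.52 g per 100 mL × 137 mL ÷ 100 = 2.082 g
ammonium chloride: 0.76% w/v = 7.6 g/L → 7.6 × 0.137 L = 1.041 g
magnesium sulfate heptahydrate: 0.15 g per 100 mL × 137 mL ÷ 100 = 0.2055 g = 205.500 mg
gellan gum: 8.63 g/L × 0.137 L = 1.182 g
malt extract: 10.1 g/L × 0.137 L = 1.384 g

tryptone 2.082 g; ammonium chloride 1.041 g; magnesium sulfate heptahydrate 205.500 mg; gellan gum 1.182 g; malt extract 1.384 g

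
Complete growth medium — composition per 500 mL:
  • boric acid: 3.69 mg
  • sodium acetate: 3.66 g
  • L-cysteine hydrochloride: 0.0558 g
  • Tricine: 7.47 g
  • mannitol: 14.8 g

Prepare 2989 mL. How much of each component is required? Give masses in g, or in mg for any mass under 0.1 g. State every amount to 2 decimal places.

Ratio of target to recipe volume: 2989 / 500 = 5.978.
boric acid: 3.69 mg × (2989 mL / 500 mL) = 22.06 mg
sodium acetate: 3.66 g × (2989 mL / 500 mL) = 21.88 g
L-cysteine hydrochloride: 0.0558 g × (2989 mL / 500 mL) = 0.33 g
Tricine: 7.47 g × (2989 mL / 500 mL) = 44.66 g
mannitol: 14.8 g × (2989 mL / 500 mL) = 88.47 g

boric acid 22.06 mg; sodium acetate 21.88 g; L-cysteine hydrochloride 0.33 g; Tricine 44.66 g; mannitol 88.47 g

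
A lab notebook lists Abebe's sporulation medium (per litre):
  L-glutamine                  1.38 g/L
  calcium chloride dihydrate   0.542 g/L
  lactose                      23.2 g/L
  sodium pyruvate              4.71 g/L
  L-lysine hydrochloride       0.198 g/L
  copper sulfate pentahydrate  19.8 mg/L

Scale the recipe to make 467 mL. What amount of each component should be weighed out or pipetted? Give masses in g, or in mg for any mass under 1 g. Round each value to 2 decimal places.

L-glutamine 644.46 mg; calcium chloride dihydrate 253.11 mg; lactose 10.83 g; sodium pyruvate 2.20 g; L-lysine hydrochloride 92.47 mg; copper sulfate pentahydrate 9.25 mg

Target volume = 467 mL = 0.467 L.
L-glutamine: 1.38 g/L × 0.467 L = 0.64446 g = 644.46 mg
calcium chloride dihydrate: 0.542 g/L × 0.467 L = 0.253114 g = 253.11 mg
lactose: 23.2 g/L × 0.467 L = 10.83 g
sodium pyruvate: 4.71 g/L × 0.467 L = 2.20 g
L-lysine hydrochloride: 0.198 g/L × 0.467 L = 0.092466 g = 92.47 mg
copper sulfate pentahydrate: 19.8 mg/L × 0.467 L = 9.25 mg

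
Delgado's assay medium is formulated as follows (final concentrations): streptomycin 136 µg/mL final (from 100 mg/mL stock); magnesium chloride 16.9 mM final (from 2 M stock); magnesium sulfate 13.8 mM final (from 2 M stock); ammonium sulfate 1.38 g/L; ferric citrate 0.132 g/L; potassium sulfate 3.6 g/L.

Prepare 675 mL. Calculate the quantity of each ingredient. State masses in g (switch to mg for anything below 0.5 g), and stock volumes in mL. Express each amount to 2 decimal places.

Working volume: 675 mL = 0.675 L.
streptomycin: V = C2·V2/C1 = 136 µg/mL × 675 mL ÷ 100000 µg/mL = 0.92 mL
magnesium chloride: V = C2·V2/C1 = 16.9 mM × 675 mL ÷ 2000 mM = 5.70 mL
magnesium sulfate: dilute stock: 13.8 mM × 675 mL ÷ 2000 mM = 4.66 mL
ammonium sulfate: 1.38 g/L × 0.675 L = 0.93 g
ferric citrate: 0.132 g/L × 0.675 L = 0.0891 g = 89.10 mg
potassium sulfate: 3.6 g/L × 0.675 L = 2.43 g

streptomycin 0.92 mL; magnesium chloride 5.70 mL; magnesium sulfate 4.66 mL; ammonium sulfate 0.93 g; ferric citrate 89.10 mg; potassium sulfate 2.43 g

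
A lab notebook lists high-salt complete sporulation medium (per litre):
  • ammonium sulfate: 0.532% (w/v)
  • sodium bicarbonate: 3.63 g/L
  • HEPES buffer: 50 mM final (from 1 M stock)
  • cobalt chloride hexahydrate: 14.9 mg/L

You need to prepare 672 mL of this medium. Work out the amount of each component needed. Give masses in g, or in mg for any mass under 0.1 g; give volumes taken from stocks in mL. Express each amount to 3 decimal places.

ammonium sulfate 3.575 g; sodium bicarbonate 2.439 g; HEPES buffer 33.600 mL; cobalt chloride hexahydrate 10.013 mg

Scale factor relative to 1 L: 0.672.
ammonium sulfate: 0.532 g per 100 mL × 672 mL ÷ 100 = 3.575 g
sodium bicarbonate: 3.63 g/L × 0.672 L = 2.439 g
HEPES buffer: C1V1 = C2V2 → 50 mM × 672 mL ÷ 1000 mM = 33.600 mL
cobalt chloride hexahydrate: 14.9 mg/L × 0.672 L = 10.013 mg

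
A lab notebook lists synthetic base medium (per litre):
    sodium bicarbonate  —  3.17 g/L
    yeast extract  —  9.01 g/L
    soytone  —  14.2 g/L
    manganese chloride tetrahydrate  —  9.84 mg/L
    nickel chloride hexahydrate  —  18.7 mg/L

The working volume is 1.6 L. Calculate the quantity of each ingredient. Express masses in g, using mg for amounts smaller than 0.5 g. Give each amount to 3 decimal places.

Scale factor relative to 1 L: 1.6.
sodium bicarbonate: 3.17 g/L × 1.6 L = 5.072 g
yeast extract: 9.01 g/L × 1.6 L = 14.416 g
soytone: 14.2 g/L × 1.6 L = 22.720 g
manganese chloride tetrahydrate: 9.84 mg/L × 1.6 L = 15.744 mg
nickel chloride hexahydrate: 18.7 mg/L × 1.6 L = 29.920 mg

sodium bicarbonate 5.072 g; yeast extract 14.416 g; soytone 22.720 g; manganese chloride tetrahydrate 15.744 mg; nickel chloride hexahydrate 29.920 mg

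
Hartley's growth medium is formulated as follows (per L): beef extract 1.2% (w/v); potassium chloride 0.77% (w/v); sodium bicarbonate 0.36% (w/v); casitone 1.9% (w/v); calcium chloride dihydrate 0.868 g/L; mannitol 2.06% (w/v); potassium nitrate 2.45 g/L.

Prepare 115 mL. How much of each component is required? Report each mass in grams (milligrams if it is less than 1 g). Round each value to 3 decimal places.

Working volume: 115 mL = 0.115 L.
beef extract: 1.2% w/v = 12 g/L → 12 × 0.115 L = 1.380 g
potassium chloride: 0.77% w/v = 7.7 g/L → 7.7 × 0.115 L = 0.8855 g = 885.500 mg
sodium bicarbonate: 0.36 g per 100 mL × 115 mL ÷ 100 = 0.414 g = 414.000 mg
casitone: 1.9 g per 100 mL × 115 mL ÷ 100 = 2.185 g
calcium chloride dihydrate: 0.868 g/L × 0.115 L = 0.09982 g = 99.820 mg
mannitol: 2.06 g per 100 mL × 115 mL ÷ 100 = 2.369 g
potassium nitrate: 2.45 g/L × 0.115 L = 0.28175 g = 281.750 mg

beef extract 1.380 g; potassium chloride 885.500 mg; sodium bicarbonate 414.000 mg; casitone 2.185 g; calcium chloride dihydrate 99.820 mg; mannitol 2.369 g; potassium nitrate 281.750 mg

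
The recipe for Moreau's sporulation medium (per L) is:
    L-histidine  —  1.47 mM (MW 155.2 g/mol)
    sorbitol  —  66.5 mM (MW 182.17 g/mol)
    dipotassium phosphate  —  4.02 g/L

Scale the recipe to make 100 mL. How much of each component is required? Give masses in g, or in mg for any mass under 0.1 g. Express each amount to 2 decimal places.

L-histidine 22.81 mg; sorbitol 1.21 g; dipotassium phosphate 0.40 g

Target volume = 100 mL = 0.1 L.
L-histidine: 1.47 mmol/L × 155.2 mg/mmol × 0.1 L = 22.81 mg
sorbitol: 66.5 mmol/L × 182.17 g/mol × 0.1 L ÷ 1000 = 1.21 g
dipotassium phosphate: 4.02 g/L × 0.1 L = 0.40 g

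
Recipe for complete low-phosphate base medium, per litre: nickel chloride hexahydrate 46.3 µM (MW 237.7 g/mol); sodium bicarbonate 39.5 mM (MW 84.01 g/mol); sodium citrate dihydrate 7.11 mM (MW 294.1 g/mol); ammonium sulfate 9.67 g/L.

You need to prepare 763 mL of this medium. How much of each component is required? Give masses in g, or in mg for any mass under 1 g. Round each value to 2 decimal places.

Working volume: 763 mL = 0.763 L.
nickel chloride hexahydrate: 46.3 µmol/L × 237.7 g/mol × 0.763 L ÷ 1000 = 8.40 mg
sodium bicarbonate: 39.5 mmol/L × 84.01 g/mol × 0.763 L ÷ 1000 = 2.53 g
sodium citrate dihydrate: 7.11 mmol/L × 294.1 g/mol × 0.763 L ÷ 1000 = 1.60 g
ammonium sulfate: 9.67 g/L × 0.763 L = 7.38 g

nickel chloride hexahydrate 8.40 mg; sodium bicarbonate 2.53 g; sodium citrate dihydrate 1.60 g; ammonium sulfate 7.38 g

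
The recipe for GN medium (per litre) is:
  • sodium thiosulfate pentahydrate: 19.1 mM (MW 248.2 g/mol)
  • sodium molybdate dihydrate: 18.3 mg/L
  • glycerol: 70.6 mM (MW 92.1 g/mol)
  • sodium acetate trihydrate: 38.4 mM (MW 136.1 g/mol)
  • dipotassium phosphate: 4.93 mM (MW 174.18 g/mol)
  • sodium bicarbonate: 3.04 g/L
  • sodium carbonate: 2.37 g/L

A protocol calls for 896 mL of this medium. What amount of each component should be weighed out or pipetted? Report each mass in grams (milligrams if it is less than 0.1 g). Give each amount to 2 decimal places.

Target volume = 896 mL = 0.896 L.
sodium thiosulfate pentahydrate: 19.1 mmol/L × 248.2 g/mol × 0.896 L ÷ 1000 = 4.25 g
sodium molybdate dihydrate: 18.3 mg/L × 0.896 L = 16.40 mg
glycerol: 70.6 mmol/L × 92.1 g/mol × 0.896 L ÷ 1000 = 5.83 g
sodium acetate trihydrate: 38.4 mmol/L × 136.1 g/mol × 0.896 L ÷ 1000 = 4.68 g
dipotassium phosphate: 4.93 mmol/L × 174.18 g/mol × 0.896 L ÷ 1000 = 0.77 g
sodium bicarbonate: 3.04 g/L × 0.896 L = 2.72 g
sodium carbonate: 2.37 g/L × 0.896 L = 2.12 g

sodium thiosulfate pentahydrate 4.25 g; sodium molybdate dihydrate 16.40 mg; glycerol 5.83 g; sodium acetate trihydrate 4.68 g; dipotassium phosphate 0.77 g; sodium bicarbonate 2.72 g; sodium carbonate 2.12 g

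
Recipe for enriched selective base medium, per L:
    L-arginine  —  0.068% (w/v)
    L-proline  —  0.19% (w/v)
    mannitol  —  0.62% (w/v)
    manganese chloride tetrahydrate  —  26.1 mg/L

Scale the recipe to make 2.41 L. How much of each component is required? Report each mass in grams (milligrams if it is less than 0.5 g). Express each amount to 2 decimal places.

Scale factor relative to 1 L: 2.41.
L-arginine: 0.068 g per 100 mL × 2410 mL ÷ 100 = 1.64 g
L-proline: 0.19 g per 100 mL × 2410 mL ÷ 100 = 4.58 g
mannitol: 0.62 g per 100 mL × 2410 mL ÷ 100 = 14.94 g
manganese chloride tetrahydrate: 26.1 mg/L × 2.41 L = 62.90 mg

L-arginine 1.64 g; L-proline 4.58 g; mannitol 14.94 g; manganese chloride tetrahydrate 62.90 mg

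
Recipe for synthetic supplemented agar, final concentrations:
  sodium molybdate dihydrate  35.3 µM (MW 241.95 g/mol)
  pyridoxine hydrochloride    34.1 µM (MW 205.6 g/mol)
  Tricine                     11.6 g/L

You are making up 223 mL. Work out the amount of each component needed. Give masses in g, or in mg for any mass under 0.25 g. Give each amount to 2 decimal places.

Working volume: 223 mL = 0.223 L.
sodium molybdate dihydrate: 35.3 µmol/L × 241.95 g/mol × 0.223 L ÷ 1000 = 1.90 mg
pyridoxine hydrochloride: 34.1 µmol/L × 205.6 g/mol × 0.223 L ÷ 1000 = 1.56 mg
Tricine: 11.6 g/L × 0.223 L = 2.59 g

sodium molybdate dihydrate 1.90 mg; pyridoxine hydrochloride 1.56 mg; Tricine 2.59 g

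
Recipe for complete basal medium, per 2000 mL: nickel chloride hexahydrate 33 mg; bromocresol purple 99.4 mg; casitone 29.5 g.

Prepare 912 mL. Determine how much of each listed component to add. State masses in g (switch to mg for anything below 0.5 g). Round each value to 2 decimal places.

Scale factor = 912 mL / 2000 mL = 0.456.
nickel chloride hexahydrate: 33 mg × (912 mL / 2000 mL) = 15.05 mg
bromocresol purple: 99.4 mg × (912 mL / 2000 mL) = 45.33 mg
casitone: 29.5 g × (912 mL / 2000 mL) = 13.45 g

nickel chloride hexahydrate 15.05 mg; bromocresol purple 45.33 mg; casitone 13.45 g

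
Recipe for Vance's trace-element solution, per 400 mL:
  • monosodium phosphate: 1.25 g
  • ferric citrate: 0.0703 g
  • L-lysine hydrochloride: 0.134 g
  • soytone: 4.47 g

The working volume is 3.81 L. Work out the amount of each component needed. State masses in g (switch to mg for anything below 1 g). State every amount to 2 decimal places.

monosodium phosphate 11.91 g; ferric citrate 669.61 mg; L-lysine hydrochloride 1.28 g; soytone 42.58 g

Ratio of target to recipe volume: 3810 / 400 = 9.525.
monosodium phosphate: 1.25 g × (3810 mL / 400 mL) = 11.91 g
ferric citrate: 0.0703 g × (3810 mL / 400 mL) = 0.669608 g = 669.61 mg
L-lysine hydrochloride: 0.134 g × (3810 mL / 400 mL) = 1.28 g
soytone: 4.47 g × (3810 mL / 400 mL) = 42.58 g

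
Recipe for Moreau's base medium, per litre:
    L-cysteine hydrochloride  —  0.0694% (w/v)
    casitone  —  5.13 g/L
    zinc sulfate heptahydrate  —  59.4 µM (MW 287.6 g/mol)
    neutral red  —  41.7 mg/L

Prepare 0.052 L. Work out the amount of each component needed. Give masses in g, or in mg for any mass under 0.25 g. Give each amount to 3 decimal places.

Working volume: 0.052 L.
L-cysteine hydrochloride: 0.0694% w/v = 0.694 g/L → 0.694 × 0.052 L = 0.036088 g = 36.088 mg
casitone: 5.13 g/L × 0.052 L = 0.267 g
zinc sulfate heptahydrate: 59.4 µmol/L × 287.6 g/mol × 0.052 L ÷ 1000 = 0.888 mg
neutral red: 41.7 mg/L × 0.052 L = 2.168 mg

L-cysteine hydrochloride 36.088 mg; casitone 0.267 g; zinc sulfate heptahydrate 0.888 mg; neutral red 2.168 mg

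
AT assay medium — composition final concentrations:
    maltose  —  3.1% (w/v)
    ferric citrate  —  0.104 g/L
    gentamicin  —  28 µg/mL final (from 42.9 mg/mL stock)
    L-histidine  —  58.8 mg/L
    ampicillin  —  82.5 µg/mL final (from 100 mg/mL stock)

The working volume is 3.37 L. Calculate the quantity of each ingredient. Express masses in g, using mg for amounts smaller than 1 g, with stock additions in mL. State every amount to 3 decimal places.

maltose 104.470 g; ferric citrate 350.480 mg; gentamicin 2.200 mL; L-histidine 198.156 mg; ampicillin 2.780 mL

Scale factor relative to 1 L: 3.37.
maltose: 3.1% w/v = 31 g/L → 31 × 3.37 L = 104.470 g
ferric citrate: 0.104 g/L × 3.37 L = 0.35048 g = 350.480 mg
gentamicin: dilute stock: 28 µg/mL × 3370 mL ÷ 42900 µg/mL = 2.200 mL
L-histidine: 58.8 mg/L × 3.37 L = 198.156 mg
ampicillin: V = C2·V2/C1 = 82.5 µg/mL × 3370 mL ÷ 100000 µg/mL = 2.780 mL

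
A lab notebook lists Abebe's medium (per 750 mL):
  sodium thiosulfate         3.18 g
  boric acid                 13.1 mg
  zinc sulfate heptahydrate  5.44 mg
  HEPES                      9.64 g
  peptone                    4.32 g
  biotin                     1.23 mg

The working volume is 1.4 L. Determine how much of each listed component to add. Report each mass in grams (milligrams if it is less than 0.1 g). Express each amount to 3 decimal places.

sodium thiosulfate 5.936 g; boric acid 24.453 mg; zinc sulfate heptahydrate 10.155 mg; HEPES 17.995 g; peptone 8.064 g; biotin 2.296 mg

Ratio of target to recipe volume: 1400 / 750 = 1.86667.
sodium thiosulfate: 3.18 g × (1400 mL / 750 mL) = 5.936 g
boric acid: 13.1 mg × (1400 mL / 750 mL) = 24.453 mg
zinc sulfate heptahydrate: 5.44 mg × (1400 mL / 750 mL) = 10.155 mg
HEPES: 9.64 g × (1400 mL / 750 mL) = 17.995 g
peptone: 4.32 g × (1400 mL / 750 mL) = 8.064 g
biotin: 1.23 mg × (1400 mL / 750 mL) = 2.296 mg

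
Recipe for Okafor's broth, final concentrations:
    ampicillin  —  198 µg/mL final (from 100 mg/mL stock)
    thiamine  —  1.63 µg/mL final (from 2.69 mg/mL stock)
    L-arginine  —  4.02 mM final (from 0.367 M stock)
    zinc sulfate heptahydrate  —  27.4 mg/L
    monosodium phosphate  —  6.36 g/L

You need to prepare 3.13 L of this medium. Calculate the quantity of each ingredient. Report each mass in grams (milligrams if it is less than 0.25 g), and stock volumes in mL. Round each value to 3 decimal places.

Working volume: 3.13 L.
ampicillin: V = C2·V2/C1 = 198 µg/mL × 3130 mL ÷ 100000 µg/mL = 6.197 mL
thiamine: V = C2·V2/C1 = 1.63 µg/mL × 3130 mL ÷ 2690 µg/mL = 1.897 mL
L-arginine: C1V1 = C2V2 → 4.02 mM × 3130 mL ÷ 367 mM = 34.285 mL
zinc sulfate heptahydrate: 27.4 mg/L × 3.13 L = 85.762 mg
monosodium phosphate: 6.36 g/L × 3.13 L = 19.907 g

ampicillin 6.197 mL; thiamine 1.897 mL; L-arginine 34.285 mL; zinc sulfate heptahydrate 85.762 mg; monosodium phosphate 19.907 g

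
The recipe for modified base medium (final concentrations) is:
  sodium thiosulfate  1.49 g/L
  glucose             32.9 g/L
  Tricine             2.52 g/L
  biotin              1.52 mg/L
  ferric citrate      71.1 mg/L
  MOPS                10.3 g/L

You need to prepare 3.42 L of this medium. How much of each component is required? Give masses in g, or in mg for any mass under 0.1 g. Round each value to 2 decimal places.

Working volume: 3.42 L.
sodium thiosulfate: 1.49 g/L × 3.42 L = 5.10 g
glucose: 32.9 g/L × 3.42 L = 112.52 g
Tricine: 2.52 g/L × 3.42 L = 8.62 g
biotin: 1.52 mg/L × 3.42 L = 5.20 mg
ferric citrate: 71.1 mg/L × 3.42 L = 243.162 mg = 0.24 g
MOPS: 10.3 g/L × 3.42 L = 35.23 g

sodium thiosulfate 5.10 g; glucose 112.52 g; Tricine 8.62 g; biotin 5.20 mg; ferric citrate 0.24 g; MOPS 35.23 g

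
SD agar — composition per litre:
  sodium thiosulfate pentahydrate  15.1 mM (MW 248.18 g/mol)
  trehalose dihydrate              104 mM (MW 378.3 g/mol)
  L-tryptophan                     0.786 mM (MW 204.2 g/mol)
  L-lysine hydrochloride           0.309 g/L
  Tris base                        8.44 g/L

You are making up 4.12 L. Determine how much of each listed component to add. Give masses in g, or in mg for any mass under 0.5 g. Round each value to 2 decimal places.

sodium thiosulfate pentahydrate 15.44 g; trehalose dihydrate 162.09 g; L-tryptophan 0.66 g; L-lysine hydrochloride 1.27 g; Tris base 34.77 g

Working volume: 4.12 L.
sodium thiosulfate pentahydrate: 15.1 mmol/L × 248.18 g/mol × 4.12 L ÷ 1000 = 15.44 g
trehalose dihydrate: 104 mmol/L × 378.3 g/mol × 4.12 L ÷ 1000 = 162.09 g
L-tryptophan: 0.786 mmol/L × 204.2 g/mol × 4.12 L ÷ 1000 = 0.66 g
L-lysine hydrochloride: 0.309 g/L × 4.12 L = 1.27 g
Tris base: 8.44 g/L × 4.12 L = 34.77 g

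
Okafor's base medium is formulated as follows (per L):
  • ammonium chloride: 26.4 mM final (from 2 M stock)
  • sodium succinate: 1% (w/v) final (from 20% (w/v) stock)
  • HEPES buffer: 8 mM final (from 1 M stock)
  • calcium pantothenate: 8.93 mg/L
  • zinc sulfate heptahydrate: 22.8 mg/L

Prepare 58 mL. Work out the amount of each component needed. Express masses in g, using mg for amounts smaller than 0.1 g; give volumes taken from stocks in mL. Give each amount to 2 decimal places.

ammonium chloride 0.77 mL; sodium succinate 2.90 mL; HEPES buffer 0.46 mL; calcium pantothenate 0.52 mg; zinc sulfate heptahydrate 1.32 mg

Working volume: 58 mL = 0.058 L.
ammonium chloride: dilute stock: 26.4 mM × 58 mL ÷ 2000 mM = 0.77 mL
sodium succinate: C1V1 = C2V2 → 1% ÷ 20% × 58 mL = 2.90 mL
HEPES buffer: V = C2·V2/C1 = 8 mM × 58 mL ÷ 1000 mM = 0.46 mL
calcium pantothenate: 8.93 mg/L × 0.058 L = 0.52 mg
zinc sulfate heptahydrate: 22.8 mg/L × 0.058 L = 1.32 mg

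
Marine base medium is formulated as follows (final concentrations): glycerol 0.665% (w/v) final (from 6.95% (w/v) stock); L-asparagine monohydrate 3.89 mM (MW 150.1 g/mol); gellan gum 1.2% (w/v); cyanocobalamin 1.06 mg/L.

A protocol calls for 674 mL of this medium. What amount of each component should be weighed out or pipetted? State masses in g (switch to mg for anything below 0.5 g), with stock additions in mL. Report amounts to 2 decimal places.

Working volume: 674 mL = 0.674 L.
glycerol: C1V1 = C2V2 → 0.665% ÷ 6.95% × 674 mL = 64.49 mL
L-asparagine monohydrate: 3.89 mmol/L × 150.1 mg/mmol × 0.674 L = 393.54 mg
gellan gum: 1.2 g per 100 mL × 674 mL ÷ 100 = 8.09 g
cyanocobalamin: 1.06 mg/L × 0.674 L = 0.71 mg

glycerol 64.49 mL; L-asparagine monohydrate 393.54 mg; gellan gum 8.09 g; cyanocobalamin 0.71 mg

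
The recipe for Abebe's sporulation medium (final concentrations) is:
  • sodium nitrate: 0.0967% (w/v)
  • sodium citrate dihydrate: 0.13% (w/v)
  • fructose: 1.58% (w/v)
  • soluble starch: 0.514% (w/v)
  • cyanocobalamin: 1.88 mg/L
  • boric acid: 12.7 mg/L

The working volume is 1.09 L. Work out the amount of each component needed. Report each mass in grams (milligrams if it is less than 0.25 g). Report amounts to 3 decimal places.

Scale factor relative to 1 L: 1.09.
sodium nitrate: 0.0967 g per 100 mL × 1090 mL ÷ 100 = 1.054 g
sodium citrate dihydrate: 0.13% w/v = 1.3 g/L → 1.3 × 1.09 L = 1.417 g
fructose: 1.58 g per 100 mL × 1090 mL ÷ 100 = 17.222 g
soluble starch: 0.514% w/v = 5.14 g/L → 5.14 × 1.09 L = 5.603 g
cyanocobalamin: 1.88 mg/L × 1.09 L = 2.049 mg
boric acid: 12.7 mg/L × 1.09 L = 13.843 mg

sodium nitrate 1.054 g; sodium citrate dihydrate 1.417 g; fructose 17.222 g; soluble starch 5.603 g; cyanocobalamin 2.049 mg; boric acid 13.843 mg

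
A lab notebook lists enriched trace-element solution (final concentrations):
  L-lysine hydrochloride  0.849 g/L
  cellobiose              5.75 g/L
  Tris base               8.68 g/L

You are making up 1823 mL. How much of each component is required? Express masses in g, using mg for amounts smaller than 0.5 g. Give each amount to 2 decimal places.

Working volume: 1823 mL = 1.823 L.
L-lysine hydrochloride: 0.849 g/L × 1.823 L = 1.55 g
cellobiose: 5.75 g/L × 1.823 L = 10.48 g
Tris base: 8.68 g/L × 1.823 L = 15.82 g

L-lysine hydrochloride 1.55 g; cellobiose 10.48 g; Tris base 15.82 g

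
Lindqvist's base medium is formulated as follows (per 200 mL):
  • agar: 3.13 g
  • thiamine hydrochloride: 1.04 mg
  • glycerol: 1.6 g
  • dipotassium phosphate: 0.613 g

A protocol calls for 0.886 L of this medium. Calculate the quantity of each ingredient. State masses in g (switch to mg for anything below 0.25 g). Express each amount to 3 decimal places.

Ratio of target to recipe volume: 886 / 200 = 4.43.
agar: 3.13 g × (886 mL / 200 mL) = 13.866 g
thiamine hydrochloride: 1.04 mg × (886 mL / 200 mL) = 4.607 mg
glycerol: 1.6 g × (886 mL / 200 mL) = 7.088 g
dipotassium phosphate: 0.613 g × (886 mL / 200 mL) = 2.716 g

agar 13.866 g; thiamine hydrochloride 4.607 mg; glycerol 7.088 g; dipotassium phosphate 2.716 g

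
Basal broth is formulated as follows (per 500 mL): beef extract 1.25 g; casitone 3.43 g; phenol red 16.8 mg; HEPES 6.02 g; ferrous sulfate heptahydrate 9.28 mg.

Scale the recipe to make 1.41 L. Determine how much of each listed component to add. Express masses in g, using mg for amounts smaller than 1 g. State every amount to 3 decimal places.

beef extract 3.525 g; casitone 9.673 g; phenol red 47.376 mg; HEPES 16.976 g; ferrous sulfate heptahydrate 26.170 mg

Scale factor = 1410 mL / 500 mL = 2.82.
beef extract: 1.25 g × (1410 mL / 500 mL) = 3.525 g
casitone: 3.43 g × (1410 mL / 500 mL) = 9.673 g
phenol red: 16.8 mg × (1410 mL / 500 mL) = 47.376 mg
HEPES: 6.02 g × (1410 mL / 500 mL) = 16.976 g
ferrous sulfate heptahydrate: 9.28 mg × (1410 mL / 500 mL) = 26.170 mg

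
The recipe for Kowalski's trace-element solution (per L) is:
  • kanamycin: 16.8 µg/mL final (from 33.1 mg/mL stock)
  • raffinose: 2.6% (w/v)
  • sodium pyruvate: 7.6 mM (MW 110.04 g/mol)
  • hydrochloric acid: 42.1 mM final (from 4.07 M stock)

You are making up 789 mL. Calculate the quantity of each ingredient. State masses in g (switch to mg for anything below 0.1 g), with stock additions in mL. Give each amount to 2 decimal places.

kanamycin 0.40 mL; raffinose 20.51 g; sodium pyruvate 0.66 g; hydrochloric acid 8.16 mL

Scale factor relative to 1 L: 0.789.
kanamycin: dilute stock: 16.8 µg/mL × 789 mL ÷ 33100 µg/mL = 0.40 mL
raffinose: 2.6% w/v = 26 g/L → 26 × 0.789 L = 20.51 g
sodium pyruvate: 7.6 mmol/L × 110.04 g/mol × 0.789 L ÷ 1000 = 0.66 g
hydrochloric acid: C1V1 = C2V2 → 42.1 mM × 789 mL ÷ 4070 mM = 8.16 mL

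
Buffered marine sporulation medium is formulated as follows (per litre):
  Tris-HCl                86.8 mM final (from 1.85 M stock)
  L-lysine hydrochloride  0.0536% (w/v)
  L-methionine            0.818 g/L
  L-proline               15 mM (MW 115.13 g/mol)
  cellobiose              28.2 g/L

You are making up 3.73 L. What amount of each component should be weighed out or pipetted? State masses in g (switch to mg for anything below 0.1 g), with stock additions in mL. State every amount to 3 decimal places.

Tris-HCl 175.008 mL; L-lysine hydrochloride 1.999 g; L-methionine 3.051 g; L-proline 6.442 g; cellobiose 105.186 g

Scale factor relative to 1 L: 3.73.
Tris-HCl: C1V1 = C2V2 → 86.8 mM × 3730 mL ÷ 1850 mM = 175.008 mL
L-lysine hydrochloride: 0.0536 g per 100 mL × 3730 mL ÷ 100 = 1.999 g
L-methionine: 0.818 g/L × 3.73 L = 3.051 g
L-proline: 15 mmol/L × 115.13 g/mol × 3.73 L ÷ 1000 = 6.442 g
cellobiose: 28.2 g/L × 3.73 L = 105.186 g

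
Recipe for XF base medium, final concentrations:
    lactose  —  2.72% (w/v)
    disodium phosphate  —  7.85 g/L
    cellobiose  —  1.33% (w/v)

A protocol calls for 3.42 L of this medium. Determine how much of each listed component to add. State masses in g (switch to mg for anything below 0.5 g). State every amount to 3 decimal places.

Working volume: 3.42 L.
lactose: 2.72% w/v = 27.2 g/L → 27.2 × 3.42 L = 93.024 g
disodium phosphate: 7.85 g/L × 3.42 L = 26.847 g
cellobiose: 1.33 g per 100 mL × 3420 mL ÷ 100 = 45.486 g

lactose 93.024 g; disodium phosphate 26.847 g; cellobiose 45.486 g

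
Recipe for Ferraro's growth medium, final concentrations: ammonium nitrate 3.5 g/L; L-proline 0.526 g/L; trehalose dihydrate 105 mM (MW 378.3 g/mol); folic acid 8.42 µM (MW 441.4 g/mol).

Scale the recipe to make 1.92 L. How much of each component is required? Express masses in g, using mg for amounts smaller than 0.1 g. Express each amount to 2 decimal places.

Working volume: 1.92 L.
ammonium nitrate: 3.5 g/L × 1.92 L = 6.72 g
L-proline: 0.526 g/L × 1.92 L = 1.01 g
trehalose dihydrate: 105 mmol/L × 378.3 g/mol × 1.92 L ÷ 1000 = 76.27 g
folic acid: 8.42 µmol/L × 441.4 g/mol × 1.92 L ÷ 1000 = 7.14 mg

ammonium nitrate 6.72 g; L-proline 1.01 g; trehalose dihydrate 76.27 g; folic acid 7.14 mg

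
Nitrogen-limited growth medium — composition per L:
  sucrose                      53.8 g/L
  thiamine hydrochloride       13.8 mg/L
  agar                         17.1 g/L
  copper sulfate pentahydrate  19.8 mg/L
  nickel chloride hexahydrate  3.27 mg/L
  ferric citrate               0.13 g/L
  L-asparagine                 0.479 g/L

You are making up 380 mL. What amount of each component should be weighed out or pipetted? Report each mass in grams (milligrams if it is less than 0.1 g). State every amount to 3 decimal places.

sucrose 20.444 g; thiamine hydrochloride 5.244 mg; agar 6.498 g; copper sulfate pentahydrate 7.524 mg; nickel chloride hexahydrate 1.243 mg; ferric citrate 49.400 mg; L-asparagine 0.182 g

Target volume = 380 mL = 0.38 L.
sucrose: 53.8 g/L × 0.38 L = 20.444 g
thiamine hydrochloride: 13.8 mg/L × 0.38 L = 5.244 mg
agar: 17.1 g/L × 0.38 L = 6.498 g
copper sulfate pentahydrate: 19.8 mg/L × 0.38 L = 7.524 mg
nickel chloride hexahydrate: 3.27 mg/L × 0.38 L = 1.243 mg
ferric citrate: 0.13 g/L × 0.38 L = 0.0494 g = 49.400 mg
L-asparagine: 0.479 g/L × 0.38 L = 0.182 g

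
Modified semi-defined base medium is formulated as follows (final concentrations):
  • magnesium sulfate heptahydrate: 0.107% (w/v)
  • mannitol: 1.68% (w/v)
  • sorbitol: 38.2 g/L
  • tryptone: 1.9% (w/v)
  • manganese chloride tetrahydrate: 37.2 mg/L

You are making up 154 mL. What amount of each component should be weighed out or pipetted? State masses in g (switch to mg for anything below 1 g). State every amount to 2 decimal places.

magnesium sulfate heptahydrate 164.78 mg; mannitol 2.59 g; sorbitol 5.88 g; tryptone 2.93 g; manganese chloride tetrahydrate 5.73 mg

Working volume: 154 mL = 0.154 L.
magnesium sulfate heptahydrate: 0.107 g per 100 mL × 154 mL ÷ 100 = 0.16478 g = 164.78 mg
mannitol: 1.68% w/v = 16.8 g/L → 16.8 × 0.154 L = 2.59 g
sorbitol: 38.2 g/L × 0.154 L = 5.88 g
tryptone: 1.9% w/v = 19 g/L → 19 × 0.154 L = 2.93 g
manganese chloride tetrahydrate: 37.2 mg/L × 0.154 L = 5.73 mg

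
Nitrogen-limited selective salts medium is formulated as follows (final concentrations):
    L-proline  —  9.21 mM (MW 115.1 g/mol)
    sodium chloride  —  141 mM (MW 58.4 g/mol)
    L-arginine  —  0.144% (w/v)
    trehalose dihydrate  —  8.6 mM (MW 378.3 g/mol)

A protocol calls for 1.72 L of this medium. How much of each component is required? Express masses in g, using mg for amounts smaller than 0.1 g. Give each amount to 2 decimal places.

L-proline 1.82 g; sodium chloride 14.16 g; L-arginine 2.48 g; trehalose dihydrate 5.60 g

Working volume: 1.72 L.
L-proline: 9.21 mmol/L × 115.1 g/mol × 1.72 L ÷ 1000 = 1.82 g
sodium chloride: 141 mmol/L × 58.4 g/mol × 1.72 L ÷ 1000 = 14.16 g
L-arginine: 0.144% w/v = 1.44 g/L → 1.44 × 1.72 L = 2.48 g
trehalose dihydrate: 8.6 mmol/L × 378.3 g/mol × 1.72 L ÷ 1000 = 5.60 g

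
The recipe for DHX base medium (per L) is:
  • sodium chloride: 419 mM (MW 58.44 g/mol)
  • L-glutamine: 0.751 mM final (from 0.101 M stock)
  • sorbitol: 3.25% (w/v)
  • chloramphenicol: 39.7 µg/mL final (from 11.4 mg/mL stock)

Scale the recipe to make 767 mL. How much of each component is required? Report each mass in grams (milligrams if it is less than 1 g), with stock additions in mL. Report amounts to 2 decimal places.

sodium chloride 18.78 g; L-glutamine 5.70 mL; sorbitol 24.93 g; chloramphenicol 2.67 mL

Working volume: 767 mL = 0.767 L.
sodium chloride: 419 mmol/L × 58.44 g/mol × 0.767 L ÷ 1000 = 18.78 g
L-glutamine: V = C2·V2/C1 = 0.751 mM × 767 mL ÷ 101 mM = 5.70 mL
sorbitol: 3.25% w/v = 32.5 g/L → 32.5 × 0.767 L = 24.93 g
chloramphenicol: dilute stock: 39.7 µg/mL × 767 mL ÷ 11400 µg/mL = 2.67 mL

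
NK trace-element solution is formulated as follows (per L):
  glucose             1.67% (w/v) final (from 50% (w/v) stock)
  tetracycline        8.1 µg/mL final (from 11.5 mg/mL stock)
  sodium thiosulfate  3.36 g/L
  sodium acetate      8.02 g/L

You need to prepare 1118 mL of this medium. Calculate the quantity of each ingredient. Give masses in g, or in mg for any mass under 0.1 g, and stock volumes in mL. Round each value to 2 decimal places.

Scale factor relative to 1 L: 1.118.
glucose: C1V1 = C2V2 → 1.67% ÷ 50% × 1118 mL = 37.34 mL
tetracycline: dilute stock: 8.1 µg/mL × 1118 mL ÷ 11500 µg/mL = 0.79 mL
sodium thiosulfate: 3.36 g/L × 1.118 L = 3.76 g
sodium acetate: 8.02 g/L × 1.118 L = 8.97 g

glucose 37.34 mL; tetracycline 0.79 mL; sodium thiosulfate 3.76 g; sodium acetate 8.97 g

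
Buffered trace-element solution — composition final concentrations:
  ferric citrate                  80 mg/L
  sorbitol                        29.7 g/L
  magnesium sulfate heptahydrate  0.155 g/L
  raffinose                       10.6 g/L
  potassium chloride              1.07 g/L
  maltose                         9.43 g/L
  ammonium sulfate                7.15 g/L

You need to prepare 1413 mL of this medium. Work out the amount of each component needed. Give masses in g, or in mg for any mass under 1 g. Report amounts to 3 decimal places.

ferric citrate 113.040 mg; sorbitol 41.966 g; magnesium sulfate heptahydrate 219.015 mg; raffinose 14.978 g; potassium chloride 1.512 g; maltose 13.325 g; ammonium sulfate 10.103 g

Working volume: 1413 mL = 1.413 L.
ferric citrate: 80 mg/L × 1.413 L = 113.040 mg
sorbitol: 29.7 g/L × 1.413 L = 41.966 g
magnesium sulfate heptahydrate: 0.155 g/L × 1.413 L = 0.219015 g = 219.015 mg
raffinose: 10.6 g/L × 1.413 L = 14.978 g
potassium chloride: 1.07 g/L × 1.413 L = 1.512 g
maltose: 9.43 g/L × 1.413 L = 13.325 g
ammonium sulfate: 7.15 g/L × 1.413 L = 10.103 g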